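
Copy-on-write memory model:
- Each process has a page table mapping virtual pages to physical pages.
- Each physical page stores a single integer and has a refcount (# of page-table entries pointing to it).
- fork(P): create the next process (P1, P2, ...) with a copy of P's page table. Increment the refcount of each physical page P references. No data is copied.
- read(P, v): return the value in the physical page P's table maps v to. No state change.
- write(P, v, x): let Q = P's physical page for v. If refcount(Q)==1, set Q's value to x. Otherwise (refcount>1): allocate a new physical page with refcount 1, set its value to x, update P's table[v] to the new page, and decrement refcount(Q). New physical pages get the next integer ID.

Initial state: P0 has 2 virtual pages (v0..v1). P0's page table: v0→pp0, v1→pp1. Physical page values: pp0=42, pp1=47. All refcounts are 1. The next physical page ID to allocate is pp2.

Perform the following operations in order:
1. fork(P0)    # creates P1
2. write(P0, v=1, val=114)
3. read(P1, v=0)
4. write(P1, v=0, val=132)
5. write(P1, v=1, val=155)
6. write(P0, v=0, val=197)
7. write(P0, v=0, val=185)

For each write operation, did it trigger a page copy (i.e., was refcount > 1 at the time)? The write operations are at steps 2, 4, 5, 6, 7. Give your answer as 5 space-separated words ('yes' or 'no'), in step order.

Op 1: fork(P0) -> P1. 2 ppages; refcounts: pp0:2 pp1:2
Op 2: write(P0, v1, 114). refcount(pp1)=2>1 -> COPY to pp2. 3 ppages; refcounts: pp0:2 pp1:1 pp2:1
Op 3: read(P1, v0) -> 42. No state change.
Op 4: write(P1, v0, 132). refcount(pp0)=2>1 -> COPY to pp3. 4 ppages; refcounts: pp0:1 pp1:1 pp2:1 pp3:1
Op 5: write(P1, v1, 155). refcount(pp1)=1 -> write in place. 4 ppages; refcounts: pp0:1 pp1:1 pp2:1 pp3:1
Op 6: write(P0, v0, 197). refcount(pp0)=1 -> write in place. 4 ppages; refcounts: pp0:1 pp1:1 pp2:1 pp3:1
Op 7: write(P0, v0, 185). refcount(pp0)=1 -> write in place. 4 ppages; refcounts: pp0:1 pp1:1 pp2:1 pp3:1

yes yes no no no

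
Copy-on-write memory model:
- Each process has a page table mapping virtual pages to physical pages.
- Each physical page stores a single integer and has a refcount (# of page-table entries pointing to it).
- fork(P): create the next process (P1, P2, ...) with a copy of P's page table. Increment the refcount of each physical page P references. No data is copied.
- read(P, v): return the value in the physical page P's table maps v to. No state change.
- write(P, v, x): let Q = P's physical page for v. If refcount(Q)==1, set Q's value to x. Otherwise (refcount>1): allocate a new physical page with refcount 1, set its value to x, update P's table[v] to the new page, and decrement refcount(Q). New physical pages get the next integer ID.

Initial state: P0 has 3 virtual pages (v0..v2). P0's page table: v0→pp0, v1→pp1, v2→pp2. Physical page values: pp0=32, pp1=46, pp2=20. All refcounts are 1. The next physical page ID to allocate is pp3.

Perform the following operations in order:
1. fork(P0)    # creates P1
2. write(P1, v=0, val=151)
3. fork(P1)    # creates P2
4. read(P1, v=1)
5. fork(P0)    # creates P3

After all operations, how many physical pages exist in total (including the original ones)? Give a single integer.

Answer: 4

Derivation:
Op 1: fork(P0) -> P1. 3 ppages; refcounts: pp0:2 pp1:2 pp2:2
Op 2: write(P1, v0, 151). refcount(pp0)=2>1 -> COPY to pp3. 4 ppages; refcounts: pp0:1 pp1:2 pp2:2 pp3:1
Op 3: fork(P1) -> P2. 4 ppages; refcounts: pp0:1 pp1:3 pp2:3 pp3:2
Op 4: read(P1, v1) -> 46. No state change.
Op 5: fork(P0) -> P3. 4 ppages; refcounts: pp0:2 pp1:4 pp2:4 pp3:2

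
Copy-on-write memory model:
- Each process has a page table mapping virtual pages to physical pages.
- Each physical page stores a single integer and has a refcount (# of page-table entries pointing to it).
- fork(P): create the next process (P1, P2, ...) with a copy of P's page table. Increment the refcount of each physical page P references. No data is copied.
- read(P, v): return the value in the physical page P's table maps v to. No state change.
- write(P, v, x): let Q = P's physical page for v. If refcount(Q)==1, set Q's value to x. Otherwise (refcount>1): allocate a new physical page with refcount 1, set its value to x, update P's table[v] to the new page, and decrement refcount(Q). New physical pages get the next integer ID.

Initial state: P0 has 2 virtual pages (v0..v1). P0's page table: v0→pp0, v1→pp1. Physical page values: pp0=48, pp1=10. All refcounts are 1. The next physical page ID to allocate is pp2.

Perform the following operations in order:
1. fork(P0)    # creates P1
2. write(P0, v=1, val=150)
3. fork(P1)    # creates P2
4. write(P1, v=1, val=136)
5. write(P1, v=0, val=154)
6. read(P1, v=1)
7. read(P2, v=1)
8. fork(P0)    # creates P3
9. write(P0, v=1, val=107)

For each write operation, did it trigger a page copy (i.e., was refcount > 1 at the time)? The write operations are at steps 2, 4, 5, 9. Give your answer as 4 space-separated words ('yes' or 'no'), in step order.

Op 1: fork(P0) -> P1. 2 ppages; refcounts: pp0:2 pp1:2
Op 2: write(P0, v1, 150). refcount(pp1)=2>1 -> COPY to pp2. 3 ppages; refcounts: pp0:2 pp1:1 pp2:1
Op 3: fork(P1) -> P2. 3 ppages; refcounts: pp0:3 pp1:2 pp2:1
Op 4: write(P1, v1, 136). refcount(pp1)=2>1 -> COPY to pp3. 4 ppages; refcounts: pp0:3 pp1:1 pp2:1 pp3:1
Op 5: write(P1, v0, 154). refcount(pp0)=3>1 -> COPY to pp4. 5 ppages; refcounts: pp0:2 pp1:1 pp2:1 pp3:1 pp4:1
Op 6: read(P1, v1) -> 136. No state change.
Op 7: read(P2, v1) -> 10. No state change.
Op 8: fork(P0) -> P3. 5 ppages; refcounts: pp0:3 pp1:1 pp2:2 pp3:1 pp4:1
Op 9: write(P0, v1, 107). refcount(pp2)=2>1 -> COPY to pp5. 6 ppages; refcounts: pp0:3 pp1:1 pp2:1 pp3:1 pp4:1 pp5:1

yes yes yes yes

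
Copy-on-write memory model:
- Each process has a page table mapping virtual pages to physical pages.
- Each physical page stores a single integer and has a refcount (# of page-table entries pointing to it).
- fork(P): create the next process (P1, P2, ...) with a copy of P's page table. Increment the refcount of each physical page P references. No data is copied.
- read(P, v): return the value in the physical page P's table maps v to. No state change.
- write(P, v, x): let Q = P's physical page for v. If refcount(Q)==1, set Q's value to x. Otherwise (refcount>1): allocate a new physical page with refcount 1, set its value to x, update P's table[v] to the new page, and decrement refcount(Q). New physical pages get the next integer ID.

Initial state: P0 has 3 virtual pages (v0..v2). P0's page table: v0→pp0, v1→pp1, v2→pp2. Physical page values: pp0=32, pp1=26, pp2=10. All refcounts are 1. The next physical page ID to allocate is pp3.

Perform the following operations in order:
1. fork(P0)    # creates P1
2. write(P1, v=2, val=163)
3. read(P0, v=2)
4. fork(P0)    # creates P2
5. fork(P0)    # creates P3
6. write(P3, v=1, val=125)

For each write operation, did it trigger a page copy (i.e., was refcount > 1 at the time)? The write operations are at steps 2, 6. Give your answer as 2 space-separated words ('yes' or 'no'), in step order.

Op 1: fork(P0) -> P1. 3 ppages; refcounts: pp0:2 pp1:2 pp2:2
Op 2: write(P1, v2, 163). refcount(pp2)=2>1 -> COPY to pp3. 4 ppages; refcounts: pp0:2 pp1:2 pp2:1 pp3:1
Op 3: read(P0, v2) -> 10. No state change.
Op 4: fork(P0) -> P2. 4 ppages; refcounts: pp0:3 pp1:3 pp2:2 pp3:1
Op 5: fork(P0) -> P3. 4 ppages; refcounts: pp0:4 pp1:4 pp2:3 pp3:1
Op 6: write(P3, v1, 125). refcount(pp1)=4>1 -> COPY to pp4. 5 ppages; refcounts: pp0:4 pp1:3 pp2:3 pp3:1 pp4:1

yes yes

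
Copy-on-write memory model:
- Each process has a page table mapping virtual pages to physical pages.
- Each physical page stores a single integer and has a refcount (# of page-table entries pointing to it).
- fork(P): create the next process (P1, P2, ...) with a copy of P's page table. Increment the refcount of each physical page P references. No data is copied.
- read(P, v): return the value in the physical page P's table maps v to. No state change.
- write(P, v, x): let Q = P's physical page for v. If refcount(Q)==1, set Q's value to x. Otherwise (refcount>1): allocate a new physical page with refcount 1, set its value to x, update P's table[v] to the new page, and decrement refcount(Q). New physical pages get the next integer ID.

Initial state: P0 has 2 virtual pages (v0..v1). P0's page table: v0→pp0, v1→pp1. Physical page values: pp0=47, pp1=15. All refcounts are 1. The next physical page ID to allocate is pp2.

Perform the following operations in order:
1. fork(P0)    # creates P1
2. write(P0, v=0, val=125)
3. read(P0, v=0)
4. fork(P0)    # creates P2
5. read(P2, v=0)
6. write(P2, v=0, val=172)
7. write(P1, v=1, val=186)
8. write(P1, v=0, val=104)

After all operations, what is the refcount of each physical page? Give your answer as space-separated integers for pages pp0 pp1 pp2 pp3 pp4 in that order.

Op 1: fork(P0) -> P1. 2 ppages; refcounts: pp0:2 pp1:2
Op 2: write(P0, v0, 125). refcount(pp0)=2>1 -> COPY to pp2. 3 ppages; refcounts: pp0:1 pp1:2 pp2:1
Op 3: read(P0, v0) -> 125. No state change.
Op 4: fork(P0) -> P2. 3 ppages; refcounts: pp0:1 pp1:3 pp2:2
Op 5: read(P2, v0) -> 125. No state change.
Op 6: write(P2, v0, 172). refcount(pp2)=2>1 -> COPY to pp3. 4 ppages; refcounts: pp0:1 pp1:3 pp2:1 pp3:1
Op 7: write(P1, v1, 186). refcount(pp1)=3>1 -> COPY to pp4. 5 ppages; refcounts: pp0:1 pp1:2 pp2:1 pp3:1 pp4:1
Op 8: write(P1, v0, 104). refcount(pp0)=1 -> write in place. 5 ppages; refcounts: pp0:1 pp1:2 pp2:1 pp3:1 pp4:1

Answer: 1 2 1 1 1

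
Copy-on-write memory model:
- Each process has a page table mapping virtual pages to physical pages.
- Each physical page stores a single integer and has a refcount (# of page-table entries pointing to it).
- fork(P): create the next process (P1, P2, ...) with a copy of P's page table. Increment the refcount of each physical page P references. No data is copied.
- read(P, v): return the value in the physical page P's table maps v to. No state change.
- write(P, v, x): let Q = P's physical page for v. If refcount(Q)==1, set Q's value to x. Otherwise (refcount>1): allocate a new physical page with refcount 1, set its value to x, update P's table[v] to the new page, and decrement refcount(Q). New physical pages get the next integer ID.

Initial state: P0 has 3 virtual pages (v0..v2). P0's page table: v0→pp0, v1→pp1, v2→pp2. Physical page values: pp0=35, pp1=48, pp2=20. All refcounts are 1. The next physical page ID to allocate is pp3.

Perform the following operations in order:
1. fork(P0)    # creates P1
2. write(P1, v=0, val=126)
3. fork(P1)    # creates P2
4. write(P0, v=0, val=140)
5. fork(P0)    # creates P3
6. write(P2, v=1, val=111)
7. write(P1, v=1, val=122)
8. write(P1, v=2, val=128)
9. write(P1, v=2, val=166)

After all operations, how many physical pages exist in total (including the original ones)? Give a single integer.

Answer: 7

Derivation:
Op 1: fork(P0) -> P1. 3 ppages; refcounts: pp0:2 pp1:2 pp2:2
Op 2: write(P1, v0, 126). refcount(pp0)=2>1 -> COPY to pp3. 4 ppages; refcounts: pp0:1 pp1:2 pp2:2 pp3:1
Op 3: fork(P1) -> P2. 4 ppages; refcounts: pp0:1 pp1:3 pp2:3 pp3:2
Op 4: write(P0, v0, 140). refcount(pp0)=1 -> write in place. 4 ppages; refcounts: pp0:1 pp1:3 pp2:3 pp3:2
Op 5: fork(P0) -> P3. 4 ppages; refcounts: pp0:2 pp1:4 pp2:4 pp3:2
Op 6: write(P2, v1, 111). refcount(pp1)=4>1 -> COPY to pp4. 5 ppages; refcounts: pp0:2 pp1:3 pp2:4 pp3:2 pp4:1
Op 7: write(P1, v1, 122). refcount(pp1)=3>1 -> COPY to pp5. 6 ppages; refcounts: pp0:2 pp1:2 pp2:4 pp3:2 pp4:1 pp5:1
Op 8: write(P1, v2, 128). refcount(pp2)=4>1 -> COPY to pp6. 7 ppages; refcounts: pp0:2 pp1:2 pp2:3 pp3:2 pp4:1 pp5:1 pp6:1
Op 9: write(P1, v2, 166). refcount(pp6)=1 -> write in place. 7 ppages; refcounts: pp0:2 pp1:2 pp2:3 pp3:2 pp4:1 pp5:1 pp6:1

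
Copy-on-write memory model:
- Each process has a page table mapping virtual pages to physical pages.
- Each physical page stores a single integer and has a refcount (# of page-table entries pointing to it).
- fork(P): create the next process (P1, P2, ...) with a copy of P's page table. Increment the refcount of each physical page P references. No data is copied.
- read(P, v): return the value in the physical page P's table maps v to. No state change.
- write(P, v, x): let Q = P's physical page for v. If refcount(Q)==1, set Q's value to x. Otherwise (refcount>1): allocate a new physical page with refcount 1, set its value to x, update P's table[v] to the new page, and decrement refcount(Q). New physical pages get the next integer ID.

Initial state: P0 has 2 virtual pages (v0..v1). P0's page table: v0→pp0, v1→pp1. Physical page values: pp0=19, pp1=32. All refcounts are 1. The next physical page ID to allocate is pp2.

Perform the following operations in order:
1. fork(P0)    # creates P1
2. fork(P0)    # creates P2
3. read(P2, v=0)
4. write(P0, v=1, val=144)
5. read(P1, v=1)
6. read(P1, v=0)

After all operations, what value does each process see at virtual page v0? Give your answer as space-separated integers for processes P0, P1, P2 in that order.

Answer: 19 19 19

Derivation:
Op 1: fork(P0) -> P1. 2 ppages; refcounts: pp0:2 pp1:2
Op 2: fork(P0) -> P2. 2 ppages; refcounts: pp0:3 pp1:3
Op 3: read(P2, v0) -> 19. No state change.
Op 4: write(P0, v1, 144). refcount(pp1)=3>1 -> COPY to pp2. 3 ppages; refcounts: pp0:3 pp1:2 pp2:1
Op 5: read(P1, v1) -> 32. No state change.
Op 6: read(P1, v0) -> 19. No state change.
P0: v0 -> pp0 = 19
P1: v0 -> pp0 = 19
P2: v0 -> pp0 = 19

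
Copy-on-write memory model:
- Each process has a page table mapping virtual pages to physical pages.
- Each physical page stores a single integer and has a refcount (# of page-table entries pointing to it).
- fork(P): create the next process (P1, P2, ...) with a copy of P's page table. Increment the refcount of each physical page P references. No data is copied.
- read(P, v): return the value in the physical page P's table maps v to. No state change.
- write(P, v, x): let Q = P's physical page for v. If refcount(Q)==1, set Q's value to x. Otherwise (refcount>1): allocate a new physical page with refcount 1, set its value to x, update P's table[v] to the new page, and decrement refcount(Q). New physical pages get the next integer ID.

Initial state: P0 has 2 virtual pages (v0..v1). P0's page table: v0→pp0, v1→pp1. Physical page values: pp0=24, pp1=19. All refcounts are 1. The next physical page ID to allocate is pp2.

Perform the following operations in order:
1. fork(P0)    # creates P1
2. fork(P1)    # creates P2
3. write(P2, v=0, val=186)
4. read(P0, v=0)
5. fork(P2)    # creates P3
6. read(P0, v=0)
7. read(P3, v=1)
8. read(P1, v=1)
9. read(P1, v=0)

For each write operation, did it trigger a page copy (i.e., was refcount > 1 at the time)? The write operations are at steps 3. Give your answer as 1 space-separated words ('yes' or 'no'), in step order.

Op 1: fork(P0) -> P1. 2 ppages; refcounts: pp0:2 pp1:2
Op 2: fork(P1) -> P2. 2 ppages; refcounts: pp0:3 pp1:3
Op 3: write(P2, v0, 186). refcount(pp0)=3>1 -> COPY to pp2. 3 ppages; refcounts: pp0:2 pp1:3 pp2:1
Op 4: read(P0, v0) -> 24. No state change.
Op 5: fork(P2) -> P3. 3 ppages; refcounts: pp0:2 pp1:4 pp2:2
Op 6: read(P0, v0) -> 24. No state change.
Op 7: read(P3, v1) -> 19. No state change.
Op 8: read(P1, v1) -> 19. No state change.
Op 9: read(P1, v0) -> 24. No state change.

yes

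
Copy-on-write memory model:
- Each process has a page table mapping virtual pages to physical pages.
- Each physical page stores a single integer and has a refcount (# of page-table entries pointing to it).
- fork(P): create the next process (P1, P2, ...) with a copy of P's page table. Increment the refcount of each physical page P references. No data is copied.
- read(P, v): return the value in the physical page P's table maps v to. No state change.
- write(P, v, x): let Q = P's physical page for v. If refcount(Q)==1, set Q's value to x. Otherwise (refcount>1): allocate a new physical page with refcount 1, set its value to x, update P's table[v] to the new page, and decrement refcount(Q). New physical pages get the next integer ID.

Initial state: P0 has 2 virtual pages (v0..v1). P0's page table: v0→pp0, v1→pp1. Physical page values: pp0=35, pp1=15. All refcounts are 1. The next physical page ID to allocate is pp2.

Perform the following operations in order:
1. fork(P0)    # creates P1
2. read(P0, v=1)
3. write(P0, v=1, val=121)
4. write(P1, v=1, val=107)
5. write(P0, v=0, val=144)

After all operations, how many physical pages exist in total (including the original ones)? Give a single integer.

Op 1: fork(P0) -> P1. 2 ppages; refcounts: pp0:2 pp1:2
Op 2: read(P0, v1) -> 15. No state change.
Op 3: write(P0, v1, 121). refcount(pp1)=2>1 -> COPY to pp2. 3 ppages; refcounts: pp0:2 pp1:1 pp2:1
Op 4: write(P1, v1, 107). refcount(pp1)=1 -> write in place. 3 ppages; refcounts: pp0:2 pp1:1 pp2:1
Op 5: write(P0, v0, 144). refcount(pp0)=2>1 -> COPY to pp3. 4 ppages; refcounts: pp0:1 pp1:1 pp2:1 pp3:1

Answer: 4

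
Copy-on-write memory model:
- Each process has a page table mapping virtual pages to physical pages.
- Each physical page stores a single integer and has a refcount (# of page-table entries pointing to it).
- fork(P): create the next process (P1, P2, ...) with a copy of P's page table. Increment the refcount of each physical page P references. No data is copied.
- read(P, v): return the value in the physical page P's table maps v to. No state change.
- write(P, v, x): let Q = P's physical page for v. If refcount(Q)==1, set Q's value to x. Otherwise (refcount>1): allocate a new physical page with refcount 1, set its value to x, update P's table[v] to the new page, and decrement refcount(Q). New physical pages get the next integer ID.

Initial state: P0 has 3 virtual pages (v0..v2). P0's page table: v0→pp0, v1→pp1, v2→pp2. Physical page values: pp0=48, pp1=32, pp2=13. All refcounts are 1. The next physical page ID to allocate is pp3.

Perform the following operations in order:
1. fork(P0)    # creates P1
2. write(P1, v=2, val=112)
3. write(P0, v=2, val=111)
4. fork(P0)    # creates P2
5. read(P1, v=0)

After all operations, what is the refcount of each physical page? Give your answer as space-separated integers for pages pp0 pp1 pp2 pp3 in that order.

Op 1: fork(P0) -> P1. 3 ppages; refcounts: pp0:2 pp1:2 pp2:2
Op 2: write(P1, v2, 112). refcount(pp2)=2>1 -> COPY to pp3. 4 ppages; refcounts: pp0:2 pp1:2 pp2:1 pp3:1
Op 3: write(P0, v2, 111). refcount(pp2)=1 -> write in place. 4 ppages; refcounts: pp0:2 pp1:2 pp2:1 pp3:1
Op 4: fork(P0) -> P2. 4 ppages; refcounts: pp0:3 pp1:3 pp2:2 pp3:1
Op 5: read(P1, v0) -> 48. No state change.

Answer: 3 3 2 1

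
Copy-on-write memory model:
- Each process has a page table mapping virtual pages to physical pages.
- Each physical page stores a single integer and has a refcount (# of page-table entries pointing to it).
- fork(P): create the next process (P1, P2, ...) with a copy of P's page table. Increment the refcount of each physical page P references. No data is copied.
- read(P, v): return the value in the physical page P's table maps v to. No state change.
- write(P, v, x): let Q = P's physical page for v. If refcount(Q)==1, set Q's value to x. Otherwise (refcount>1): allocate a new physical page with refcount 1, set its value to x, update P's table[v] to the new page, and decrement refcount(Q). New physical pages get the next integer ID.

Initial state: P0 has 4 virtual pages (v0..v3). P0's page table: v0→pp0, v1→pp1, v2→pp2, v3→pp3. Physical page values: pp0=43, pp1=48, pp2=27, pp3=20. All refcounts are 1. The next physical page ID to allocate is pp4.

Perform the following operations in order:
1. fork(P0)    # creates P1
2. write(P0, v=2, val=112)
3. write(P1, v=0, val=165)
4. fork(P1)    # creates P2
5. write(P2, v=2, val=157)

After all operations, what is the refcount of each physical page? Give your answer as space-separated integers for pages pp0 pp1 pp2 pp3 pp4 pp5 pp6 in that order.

Answer: 1 3 1 3 1 2 1

Derivation:
Op 1: fork(P0) -> P1. 4 ppages; refcounts: pp0:2 pp1:2 pp2:2 pp3:2
Op 2: write(P0, v2, 112). refcount(pp2)=2>1 -> COPY to pp4. 5 ppages; refcounts: pp0:2 pp1:2 pp2:1 pp3:2 pp4:1
Op 3: write(P1, v0, 165). refcount(pp0)=2>1 -> COPY to pp5. 6 ppages; refcounts: pp0:1 pp1:2 pp2:1 pp3:2 pp4:1 pp5:1
Op 4: fork(P1) -> P2. 6 ppages; refcounts: pp0:1 pp1:3 pp2:2 pp3:3 pp4:1 pp5:2
Op 5: write(P2, v2, 157). refcount(pp2)=2>1 -> COPY to pp6. 7 ppages; refcounts: pp0:1 pp1:3 pp2:1 pp3:3 pp4:1 pp5:2 pp6:1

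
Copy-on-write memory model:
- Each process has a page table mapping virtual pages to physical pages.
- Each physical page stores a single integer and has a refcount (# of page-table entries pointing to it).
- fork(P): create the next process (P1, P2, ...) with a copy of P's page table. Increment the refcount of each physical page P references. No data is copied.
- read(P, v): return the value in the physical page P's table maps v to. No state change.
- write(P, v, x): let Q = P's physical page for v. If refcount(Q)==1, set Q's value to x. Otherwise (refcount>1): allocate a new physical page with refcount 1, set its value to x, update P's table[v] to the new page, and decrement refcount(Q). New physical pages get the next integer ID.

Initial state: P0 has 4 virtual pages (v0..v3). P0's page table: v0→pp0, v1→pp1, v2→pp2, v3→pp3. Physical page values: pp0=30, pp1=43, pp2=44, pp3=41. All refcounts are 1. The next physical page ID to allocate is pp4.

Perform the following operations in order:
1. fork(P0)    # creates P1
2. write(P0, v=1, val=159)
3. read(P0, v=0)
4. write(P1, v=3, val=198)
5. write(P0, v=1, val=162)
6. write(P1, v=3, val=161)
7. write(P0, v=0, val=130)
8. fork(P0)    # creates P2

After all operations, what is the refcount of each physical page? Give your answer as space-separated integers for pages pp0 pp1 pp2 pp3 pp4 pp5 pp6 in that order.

Answer: 1 1 3 2 2 1 2

Derivation:
Op 1: fork(P0) -> P1. 4 ppages; refcounts: pp0:2 pp1:2 pp2:2 pp3:2
Op 2: write(P0, v1, 159). refcount(pp1)=2>1 -> COPY to pp4. 5 ppages; refcounts: pp0:2 pp1:1 pp2:2 pp3:2 pp4:1
Op 3: read(P0, v0) -> 30. No state change.
Op 4: write(P1, v3, 198). refcount(pp3)=2>1 -> COPY to pp5. 6 ppages; refcounts: pp0:2 pp1:1 pp2:2 pp3:1 pp4:1 pp5:1
Op 5: write(P0, v1, 162). refcount(pp4)=1 -> write in place. 6 ppages; refcounts: pp0:2 pp1:1 pp2:2 pp3:1 pp4:1 pp5:1
Op 6: write(P1, v3, 161). refcount(pp5)=1 -> write in place. 6 ppages; refcounts: pp0:2 pp1:1 pp2:2 pp3:1 pp4:1 pp5:1
Op 7: write(P0, v0, 130). refcount(pp0)=2>1 -> COPY to pp6. 7 ppages; refcounts: pp0:1 pp1:1 pp2:2 pp3:1 pp4:1 pp5:1 pp6:1
Op 8: fork(P0) -> P2. 7 ppages; refcounts: pp0:1 pp1:1 pp2:3 pp3:2 pp4:2 pp5:1 pp6:2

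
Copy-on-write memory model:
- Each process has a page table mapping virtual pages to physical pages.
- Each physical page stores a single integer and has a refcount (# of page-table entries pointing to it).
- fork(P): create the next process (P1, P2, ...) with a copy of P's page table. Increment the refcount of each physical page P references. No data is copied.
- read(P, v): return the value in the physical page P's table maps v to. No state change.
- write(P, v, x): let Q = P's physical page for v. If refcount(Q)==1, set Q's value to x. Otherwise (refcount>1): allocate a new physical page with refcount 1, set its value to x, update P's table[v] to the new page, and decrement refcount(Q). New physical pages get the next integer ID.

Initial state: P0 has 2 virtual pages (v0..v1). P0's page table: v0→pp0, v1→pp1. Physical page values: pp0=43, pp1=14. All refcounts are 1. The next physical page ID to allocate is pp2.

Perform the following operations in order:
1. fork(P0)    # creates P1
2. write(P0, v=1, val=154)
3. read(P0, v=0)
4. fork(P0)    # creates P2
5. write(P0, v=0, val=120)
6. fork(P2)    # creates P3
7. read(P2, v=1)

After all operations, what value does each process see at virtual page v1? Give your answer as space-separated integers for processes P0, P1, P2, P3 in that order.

Answer: 154 14 154 154

Derivation:
Op 1: fork(P0) -> P1. 2 ppages; refcounts: pp0:2 pp1:2
Op 2: write(P0, v1, 154). refcount(pp1)=2>1 -> COPY to pp2. 3 ppages; refcounts: pp0:2 pp1:1 pp2:1
Op 3: read(P0, v0) -> 43. No state change.
Op 4: fork(P0) -> P2. 3 ppages; refcounts: pp0:3 pp1:1 pp2:2
Op 5: write(P0, v0, 120). refcount(pp0)=3>1 -> COPY to pp3. 4 ppages; refcounts: pp0:2 pp1:1 pp2:2 pp3:1
Op 6: fork(P2) -> P3. 4 ppages; refcounts: pp0:3 pp1:1 pp2:3 pp3:1
Op 7: read(P2, v1) -> 154. No state change.
P0: v1 -> pp2 = 154
P1: v1 -> pp1 = 14
P2: v1 -> pp2 = 154
P3: v1 -> pp2 = 154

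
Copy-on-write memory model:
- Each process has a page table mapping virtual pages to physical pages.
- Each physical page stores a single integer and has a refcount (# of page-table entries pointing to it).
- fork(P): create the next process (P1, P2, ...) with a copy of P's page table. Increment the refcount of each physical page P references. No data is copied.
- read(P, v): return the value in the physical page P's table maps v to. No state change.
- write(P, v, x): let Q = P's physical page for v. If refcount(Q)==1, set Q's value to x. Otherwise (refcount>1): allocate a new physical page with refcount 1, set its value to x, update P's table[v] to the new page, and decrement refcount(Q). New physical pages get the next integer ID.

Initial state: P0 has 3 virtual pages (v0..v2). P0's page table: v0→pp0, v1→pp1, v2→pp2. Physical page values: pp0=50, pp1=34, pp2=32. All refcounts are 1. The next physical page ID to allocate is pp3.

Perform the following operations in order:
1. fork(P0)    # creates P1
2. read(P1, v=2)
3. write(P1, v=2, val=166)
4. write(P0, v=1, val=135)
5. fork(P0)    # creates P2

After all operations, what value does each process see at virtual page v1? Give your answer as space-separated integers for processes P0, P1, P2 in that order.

Answer: 135 34 135

Derivation:
Op 1: fork(P0) -> P1. 3 ppages; refcounts: pp0:2 pp1:2 pp2:2
Op 2: read(P1, v2) -> 32. No state change.
Op 3: write(P1, v2, 166). refcount(pp2)=2>1 -> COPY to pp3. 4 ppages; refcounts: pp0:2 pp1:2 pp2:1 pp3:1
Op 4: write(P0, v1, 135). refcount(pp1)=2>1 -> COPY to pp4. 5 ppages; refcounts: pp0:2 pp1:1 pp2:1 pp3:1 pp4:1
Op 5: fork(P0) -> P2. 5 ppages; refcounts: pp0:3 pp1:1 pp2:2 pp3:1 pp4:2
P0: v1 -> pp4 = 135
P1: v1 -> pp1 = 34
P2: v1 -> pp4 = 135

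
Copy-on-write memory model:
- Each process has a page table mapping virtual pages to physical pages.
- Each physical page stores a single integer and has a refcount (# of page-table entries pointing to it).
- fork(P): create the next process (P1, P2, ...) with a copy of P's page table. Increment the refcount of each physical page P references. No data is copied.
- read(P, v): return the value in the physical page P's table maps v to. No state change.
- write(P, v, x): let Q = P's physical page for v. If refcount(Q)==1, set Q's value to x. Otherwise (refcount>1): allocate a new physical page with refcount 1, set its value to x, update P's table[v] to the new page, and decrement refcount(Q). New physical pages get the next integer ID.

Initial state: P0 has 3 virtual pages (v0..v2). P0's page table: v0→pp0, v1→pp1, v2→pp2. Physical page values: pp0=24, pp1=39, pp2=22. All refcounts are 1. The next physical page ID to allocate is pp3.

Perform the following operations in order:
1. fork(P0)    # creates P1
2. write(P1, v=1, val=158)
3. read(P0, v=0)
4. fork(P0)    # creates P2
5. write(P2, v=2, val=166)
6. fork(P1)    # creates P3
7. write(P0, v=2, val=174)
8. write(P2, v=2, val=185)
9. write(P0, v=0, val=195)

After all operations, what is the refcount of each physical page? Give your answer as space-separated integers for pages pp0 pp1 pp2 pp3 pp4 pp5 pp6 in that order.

Op 1: fork(P0) -> P1. 3 ppages; refcounts: pp0:2 pp1:2 pp2:2
Op 2: write(P1, v1, 158). refcount(pp1)=2>1 -> COPY to pp3. 4 ppages; refcounts: pp0:2 pp1:1 pp2:2 pp3:1
Op 3: read(P0, v0) -> 24. No state change.
Op 4: fork(P0) -> P2. 4 ppages; refcounts: pp0:3 pp1:2 pp2:3 pp3:1
Op 5: write(P2, v2, 166). refcount(pp2)=3>1 -> COPY to pp4. 5 ppages; refcounts: pp0:3 pp1:2 pp2:2 pp3:1 pp4:1
Op 6: fork(P1) -> P3. 5 ppages; refcounts: pp0:4 pp1:2 pp2:3 pp3:2 pp4:1
Op 7: write(P0, v2, 174). refcount(pp2)=3>1 -> COPY to pp5. 6 ppages; refcounts: pp0:4 pp1:2 pp2:2 pp3:2 pp4:1 pp5:1
Op 8: write(P2, v2, 185). refcount(pp4)=1 -> write in place. 6 ppages; refcounts: pp0:4 pp1:2 pp2:2 pp3:2 pp4:1 pp5:1
Op 9: write(P0, v0, 195). refcount(pp0)=4>1 -> COPY to pp6. 7 ppages; refcounts: pp0:3 pp1:2 pp2:2 pp3:2 pp4:1 pp5:1 pp6:1

Answer: 3 2 2 2 1 1 1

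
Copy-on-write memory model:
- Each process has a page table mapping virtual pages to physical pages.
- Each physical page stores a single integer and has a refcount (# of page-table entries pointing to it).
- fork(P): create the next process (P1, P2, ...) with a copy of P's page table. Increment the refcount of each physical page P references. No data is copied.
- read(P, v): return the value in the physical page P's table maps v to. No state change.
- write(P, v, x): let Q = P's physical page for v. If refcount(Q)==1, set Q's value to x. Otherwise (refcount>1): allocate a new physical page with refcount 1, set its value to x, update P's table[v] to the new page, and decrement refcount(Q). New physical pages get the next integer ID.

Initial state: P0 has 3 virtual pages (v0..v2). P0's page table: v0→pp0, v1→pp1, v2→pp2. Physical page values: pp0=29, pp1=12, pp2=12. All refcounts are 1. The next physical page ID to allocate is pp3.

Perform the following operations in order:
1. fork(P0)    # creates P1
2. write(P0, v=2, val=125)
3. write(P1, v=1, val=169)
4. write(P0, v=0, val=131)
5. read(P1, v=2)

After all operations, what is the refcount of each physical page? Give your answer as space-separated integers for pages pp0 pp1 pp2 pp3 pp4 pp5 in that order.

Op 1: fork(P0) -> P1. 3 ppages; refcounts: pp0:2 pp1:2 pp2:2
Op 2: write(P0, v2, 125). refcount(pp2)=2>1 -> COPY to pp3. 4 ppages; refcounts: pp0:2 pp1:2 pp2:1 pp3:1
Op 3: write(P1, v1, 169). refcount(pp1)=2>1 -> COPY to pp4. 5 ppages; refcounts: pp0:2 pp1:1 pp2:1 pp3:1 pp4:1
Op 4: write(P0, v0, 131). refcount(pp0)=2>1 -> COPY to pp5. 6 ppages; refcounts: pp0:1 pp1:1 pp2:1 pp3:1 pp4:1 pp5:1
Op 5: read(P1, v2) -> 12. No state change.

Answer: 1 1 1 1 1 1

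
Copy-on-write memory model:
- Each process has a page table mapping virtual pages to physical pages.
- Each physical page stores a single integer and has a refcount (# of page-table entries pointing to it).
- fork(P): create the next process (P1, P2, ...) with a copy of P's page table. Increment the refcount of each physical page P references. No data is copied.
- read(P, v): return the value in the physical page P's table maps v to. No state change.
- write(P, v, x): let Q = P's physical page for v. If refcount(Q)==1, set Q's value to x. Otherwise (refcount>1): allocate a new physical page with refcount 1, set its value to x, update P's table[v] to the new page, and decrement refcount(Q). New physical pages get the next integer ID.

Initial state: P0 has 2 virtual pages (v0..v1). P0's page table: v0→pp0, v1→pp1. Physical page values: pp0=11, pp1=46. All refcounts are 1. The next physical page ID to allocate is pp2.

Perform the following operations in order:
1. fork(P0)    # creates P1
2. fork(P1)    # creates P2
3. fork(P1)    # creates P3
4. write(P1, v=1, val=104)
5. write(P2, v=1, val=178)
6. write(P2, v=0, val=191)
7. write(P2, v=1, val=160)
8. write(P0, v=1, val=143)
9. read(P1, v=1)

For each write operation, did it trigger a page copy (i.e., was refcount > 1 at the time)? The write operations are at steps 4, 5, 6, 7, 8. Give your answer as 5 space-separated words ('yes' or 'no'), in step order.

Op 1: fork(P0) -> P1. 2 ppages; refcounts: pp0:2 pp1:2
Op 2: fork(P1) -> P2. 2 ppages; refcounts: pp0:3 pp1:3
Op 3: fork(P1) -> P3. 2 ppages; refcounts: pp0:4 pp1:4
Op 4: write(P1, v1, 104). refcount(pp1)=4>1 -> COPY to pp2. 3 ppages; refcounts: pp0:4 pp1:3 pp2:1
Op 5: write(P2, v1, 178). refcount(pp1)=3>1 -> COPY to pp3. 4 ppages; refcounts: pp0:4 pp1:2 pp2:1 pp3:1
Op 6: write(P2, v0, 191). refcount(pp0)=4>1 -> COPY to pp4. 5 ppages; refcounts: pp0:3 pp1:2 pp2:1 pp3:1 pp4:1
Op 7: write(P2, v1, 160). refcount(pp3)=1 -> write in place. 5 ppages; refcounts: pp0:3 pp1:2 pp2:1 pp3:1 pp4:1
Op 8: write(P0, v1, 143). refcount(pp1)=2>1 -> COPY to pp5. 6 ppages; refcounts: pp0:3 pp1:1 pp2:1 pp3:1 pp4:1 pp5:1
Op 9: read(P1, v1) -> 104. No state change.

yes yes yes no yes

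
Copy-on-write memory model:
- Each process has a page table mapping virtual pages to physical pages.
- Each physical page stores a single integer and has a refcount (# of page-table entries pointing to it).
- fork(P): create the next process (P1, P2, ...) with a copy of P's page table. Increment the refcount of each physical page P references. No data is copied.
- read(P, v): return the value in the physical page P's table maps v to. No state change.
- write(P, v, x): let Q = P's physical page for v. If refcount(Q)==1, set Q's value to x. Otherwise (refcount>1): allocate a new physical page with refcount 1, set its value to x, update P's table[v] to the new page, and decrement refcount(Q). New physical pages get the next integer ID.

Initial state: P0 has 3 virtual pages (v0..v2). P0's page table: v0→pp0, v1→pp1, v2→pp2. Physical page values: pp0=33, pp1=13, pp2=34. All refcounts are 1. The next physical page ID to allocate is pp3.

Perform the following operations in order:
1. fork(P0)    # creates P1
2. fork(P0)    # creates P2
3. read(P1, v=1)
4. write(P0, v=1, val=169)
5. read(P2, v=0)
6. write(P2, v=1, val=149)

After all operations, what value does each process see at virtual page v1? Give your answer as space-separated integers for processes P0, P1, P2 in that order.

Op 1: fork(P0) -> P1. 3 ppages; refcounts: pp0:2 pp1:2 pp2:2
Op 2: fork(P0) -> P2. 3 ppages; refcounts: pp0:3 pp1:3 pp2:3
Op 3: read(P1, v1) -> 13. No state change.
Op 4: write(P0, v1, 169). refcount(pp1)=3>1 -> COPY to pp3. 4 ppages; refcounts: pp0:3 pp1:2 pp2:3 pp3:1
Op 5: read(P2, v0) -> 33. No state change.
Op 6: write(P2, v1, 149). refcount(pp1)=2>1 -> COPY to pp4. 5 ppages; refcounts: pp0:3 pp1:1 pp2:3 pp3:1 pp4:1
P0: v1 -> pp3 = 169
P1: v1 -> pp1 = 13
P2: v1 -> pp4 = 149

Answer: 169 13 149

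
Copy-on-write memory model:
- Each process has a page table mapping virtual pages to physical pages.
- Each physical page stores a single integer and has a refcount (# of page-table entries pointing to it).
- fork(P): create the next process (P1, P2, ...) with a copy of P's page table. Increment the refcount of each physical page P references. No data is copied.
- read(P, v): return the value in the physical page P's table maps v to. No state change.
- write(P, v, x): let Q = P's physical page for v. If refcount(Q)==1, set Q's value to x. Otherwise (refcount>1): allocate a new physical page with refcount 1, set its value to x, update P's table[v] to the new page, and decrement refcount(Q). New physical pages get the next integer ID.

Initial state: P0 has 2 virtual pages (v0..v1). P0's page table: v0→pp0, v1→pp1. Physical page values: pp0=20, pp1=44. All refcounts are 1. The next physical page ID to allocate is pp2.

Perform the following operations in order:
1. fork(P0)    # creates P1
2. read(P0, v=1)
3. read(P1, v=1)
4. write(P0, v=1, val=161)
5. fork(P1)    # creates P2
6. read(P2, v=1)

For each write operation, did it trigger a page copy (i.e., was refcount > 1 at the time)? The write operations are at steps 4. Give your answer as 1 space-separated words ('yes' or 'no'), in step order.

Op 1: fork(P0) -> P1. 2 ppages; refcounts: pp0:2 pp1:2
Op 2: read(P0, v1) -> 44. No state change.
Op 3: read(P1, v1) -> 44. No state change.
Op 4: write(P0, v1, 161). refcount(pp1)=2>1 -> COPY to pp2. 3 ppages; refcounts: pp0:2 pp1:1 pp2:1
Op 5: fork(P1) -> P2. 3 ppages; refcounts: pp0:3 pp1:2 pp2:1
Op 6: read(P2, v1) -> 44. No state change.

yes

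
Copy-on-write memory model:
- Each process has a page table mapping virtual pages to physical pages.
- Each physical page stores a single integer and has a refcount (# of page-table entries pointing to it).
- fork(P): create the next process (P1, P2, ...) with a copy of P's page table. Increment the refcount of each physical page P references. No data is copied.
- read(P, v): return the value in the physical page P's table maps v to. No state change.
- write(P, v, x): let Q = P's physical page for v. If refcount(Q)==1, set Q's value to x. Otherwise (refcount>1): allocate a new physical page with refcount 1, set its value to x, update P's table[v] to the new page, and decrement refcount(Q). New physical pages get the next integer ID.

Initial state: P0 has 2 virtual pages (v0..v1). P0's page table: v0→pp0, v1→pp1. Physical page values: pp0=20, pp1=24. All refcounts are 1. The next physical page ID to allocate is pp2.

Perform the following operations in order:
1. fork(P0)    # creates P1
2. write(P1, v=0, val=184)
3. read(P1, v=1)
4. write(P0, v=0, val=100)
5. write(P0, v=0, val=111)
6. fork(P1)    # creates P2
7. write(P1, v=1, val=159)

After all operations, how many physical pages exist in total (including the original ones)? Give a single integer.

Answer: 4

Derivation:
Op 1: fork(P0) -> P1. 2 ppages; refcounts: pp0:2 pp1:2
Op 2: write(P1, v0, 184). refcount(pp0)=2>1 -> COPY to pp2. 3 ppages; refcounts: pp0:1 pp1:2 pp2:1
Op 3: read(P1, v1) -> 24. No state change.
Op 4: write(P0, v0, 100). refcount(pp0)=1 -> write in place. 3 ppages; refcounts: pp0:1 pp1:2 pp2:1
Op 5: write(P0, v0, 111). refcount(pp0)=1 -> write in place. 3 ppages; refcounts: pp0:1 pp1:2 pp2:1
Op 6: fork(P1) -> P2. 3 ppages; refcounts: pp0:1 pp1:3 pp2:2
Op 7: write(P1, v1, 159). refcount(pp1)=3>1 -> COPY to pp3. 4 ppages; refcounts: pp0:1 pp1:2 pp2:2 pp3:1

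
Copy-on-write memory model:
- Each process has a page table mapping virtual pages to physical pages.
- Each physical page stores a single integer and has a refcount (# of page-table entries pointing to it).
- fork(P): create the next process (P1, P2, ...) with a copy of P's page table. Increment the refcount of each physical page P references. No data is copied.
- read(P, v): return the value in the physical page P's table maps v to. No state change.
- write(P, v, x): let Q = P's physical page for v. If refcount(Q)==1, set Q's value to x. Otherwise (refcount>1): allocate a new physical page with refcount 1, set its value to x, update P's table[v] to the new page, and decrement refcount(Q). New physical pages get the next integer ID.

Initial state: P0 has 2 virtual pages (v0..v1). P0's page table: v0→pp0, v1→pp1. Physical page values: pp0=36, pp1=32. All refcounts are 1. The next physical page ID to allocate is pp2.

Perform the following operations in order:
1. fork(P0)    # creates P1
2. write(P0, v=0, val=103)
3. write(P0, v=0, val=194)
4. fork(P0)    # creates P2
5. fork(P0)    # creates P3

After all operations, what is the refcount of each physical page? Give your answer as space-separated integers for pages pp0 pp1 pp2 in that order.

Answer: 1 4 3

Derivation:
Op 1: fork(P0) -> P1. 2 ppages; refcounts: pp0:2 pp1:2
Op 2: write(P0, v0, 103). refcount(pp0)=2>1 -> COPY to pp2. 3 ppages; refcounts: pp0:1 pp1:2 pp2:1
Op 3: write(P0, v0, 194). refcount(pp2)=1 -> write in place. 3 ppages; refcounts: pp0:1 pp1:2 pp2:1
Op 4: fork(P0) -> P2. 3 ppages; refcounts: pp0:1 pp1:3 pp2:2
Op 5: fork(P0) -> P3. 3 ppages; refcounts: pp0:1 pp1:4 pp2:3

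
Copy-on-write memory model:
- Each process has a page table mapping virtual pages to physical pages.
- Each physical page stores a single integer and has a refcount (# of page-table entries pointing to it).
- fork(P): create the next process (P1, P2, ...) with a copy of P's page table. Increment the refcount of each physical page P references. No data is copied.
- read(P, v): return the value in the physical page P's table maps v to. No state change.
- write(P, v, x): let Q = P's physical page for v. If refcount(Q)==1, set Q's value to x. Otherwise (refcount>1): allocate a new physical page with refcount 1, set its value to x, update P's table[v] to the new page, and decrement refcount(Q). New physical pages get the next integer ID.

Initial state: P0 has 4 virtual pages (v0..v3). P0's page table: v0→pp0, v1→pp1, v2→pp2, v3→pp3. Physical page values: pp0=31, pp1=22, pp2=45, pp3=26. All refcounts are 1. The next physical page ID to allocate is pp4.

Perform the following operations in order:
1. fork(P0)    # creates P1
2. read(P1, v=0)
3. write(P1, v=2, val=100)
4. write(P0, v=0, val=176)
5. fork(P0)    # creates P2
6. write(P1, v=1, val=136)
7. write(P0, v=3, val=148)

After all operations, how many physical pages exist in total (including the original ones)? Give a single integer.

Answer: 8

Derivation:
Op 1: fork(P0) -> P1. 4 ppages; refcounts: pp0:2 pp1:2 pp2:2 pp3:2
Op 2: read(P1, v0) -> 31. No state change.
Op 3: write(P1, v2, 100). refcount(pp2)=2>1 -> COPY to pp4. 5 ppages; refcounts: pp0:2 pp1:2 pp2:1 pp3:2 pp4:1
Op 4: write(P0, v0, 176). refcount(pp0)=2>1 -> COPY to pp5. 6 ppages; refcounts: pp0:1 pp1:2 pp2:1 pp3:2 pp4:1 pp5:1
Op 5: fork(P0) -> P2. 6 ppages; refcounts: pp0:1 pp1:3 pp2:2 pp3:3 pp4:1 pp5:2
Op 6: write(P1, v1, 136). refcount(pp1)=3>1 -> COPY to pp6. 7 ppages; refcounts: pp0:1 pp1:2 pp2:2 pp3:3 pp4:1 pp5:2 pp6:1
Op 7: write(P0, v3, 148). refcount(pp3)=3>1 -> COPY to pp7. 8 ppages; refcounts: pp0:1 pp1:2 pp2:2 pp3:2 pp4:1 pp5:2 pp6:1 pp7:1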